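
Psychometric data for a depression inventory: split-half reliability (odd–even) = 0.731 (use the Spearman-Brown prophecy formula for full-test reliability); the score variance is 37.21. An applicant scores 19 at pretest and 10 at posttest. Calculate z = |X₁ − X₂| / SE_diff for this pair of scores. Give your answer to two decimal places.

SD = √37.21 ≃ 6.100
Spearman-Brown: r = 2(0.731) / (1 + 0.731) = 1.462 / 1.731 ≃ 0.845
The standard error of measurement is 6.100*√(1 − 0.845) ≃ 6.100*0.394 ≃ 2.405.
SE_diff = SEM * √2 ≃ 2.405 * 1.414 ≃ 3.401
z = 9 / 3.401 ≃ 2.646

2.65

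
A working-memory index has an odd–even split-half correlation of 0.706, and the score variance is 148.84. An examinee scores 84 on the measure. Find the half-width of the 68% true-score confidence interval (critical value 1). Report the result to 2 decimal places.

5.06

σ = 148.84^(1/2) = 12.2000
r_full = 2·0.706 / (1 + 0.706) ≈ 0.8277
SEM = 12.2000 × √(1 − 0.8277) = 12.2000 × √0.1723 ≈ 12.2000 × 0.4151 ≈ 5.0646
Margin = 1 × 5.0646 ≈ 5.0646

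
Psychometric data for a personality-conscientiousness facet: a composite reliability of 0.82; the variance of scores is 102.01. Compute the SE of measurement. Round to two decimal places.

σ = 102.01^(1/2) = 10.10000
SEM = 10.10000 × √(1 − 0.82000) = 10.10000 × √0.18000 ≈ 10.10000 × 0.42426 ≈ 4.28507

4.29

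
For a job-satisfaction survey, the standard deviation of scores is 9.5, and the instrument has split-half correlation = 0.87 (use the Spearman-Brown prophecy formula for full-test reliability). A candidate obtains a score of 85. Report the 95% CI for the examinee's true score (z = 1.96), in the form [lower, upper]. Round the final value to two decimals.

Full-length reliability (Spearman-Brown) = 2(0.87)/(1+0.87) ≈ 0.930
The standard error of measurement is 9.500·√(1 − 0.930) ≈ 9.500·0.264 ≈ 2.505.
Margin = 1.96 · 2.505 ≈ 4.909
CI = 85 ± 4.909 → [80.091, 89.909]

[80.09, 89.91]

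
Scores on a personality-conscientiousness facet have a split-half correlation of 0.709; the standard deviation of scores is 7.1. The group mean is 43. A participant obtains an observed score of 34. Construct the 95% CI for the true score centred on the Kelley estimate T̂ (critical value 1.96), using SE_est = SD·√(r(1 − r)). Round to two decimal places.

[30.30, 40.76]

Spearman-Brown: r = 2(0.709) / (1 + 0.709) = 1.41800 / 1.70900 ≃ 0.82972
T̂ = 0.82972(34) + 0.17028(43) ≃ 35.53248
SE_est = 7.10000·√[r(1 − r)] ≃ 2.66871
CI = 35.53248 ± 1.96 × 2.66871 → [30.30181, 40.76314]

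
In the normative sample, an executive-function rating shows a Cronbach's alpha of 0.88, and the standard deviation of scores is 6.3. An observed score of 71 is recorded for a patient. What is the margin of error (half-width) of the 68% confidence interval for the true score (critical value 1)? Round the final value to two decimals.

2.18

SEM = 6.300 * √(1 − 0.880) = 6.300 * √0.120 ≈ 6.300 * 0.346 ≈ 2.182
Half-width = 1*2.182 ≈ 2.182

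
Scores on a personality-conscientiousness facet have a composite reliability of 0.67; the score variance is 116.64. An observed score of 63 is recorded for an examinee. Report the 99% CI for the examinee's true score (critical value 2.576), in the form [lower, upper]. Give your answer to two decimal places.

[47.02, 78.98]

SD = √116.64 ≃ 10.8000
SEM = 10.8000 · √(1 − 0.6700) = 10.8000 · √0.3300 ≃ 10.8000 · 0.5745 ≃ 6.2041
2.576 · SEM ≃ 15.9818
Interval: (47.0182, 78.9818)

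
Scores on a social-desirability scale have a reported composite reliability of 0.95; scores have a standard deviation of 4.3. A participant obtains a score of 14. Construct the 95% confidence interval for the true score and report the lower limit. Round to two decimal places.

SEM = 4.300×√(1 − 0.950) ≃ 0.962
Margin = 1.96 × 0.962 ≃ 1.885
Lower limit = 14 − 1.885 ≃ 12.115

12.12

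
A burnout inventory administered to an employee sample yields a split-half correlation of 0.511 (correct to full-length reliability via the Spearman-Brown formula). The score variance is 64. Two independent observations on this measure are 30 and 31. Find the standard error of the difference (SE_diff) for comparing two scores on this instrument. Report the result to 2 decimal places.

SD = √64 = 8.0000
Full-length reliability (Spearman-Brown) = 2(0.511)/(1+0.511) ≃ 0.6764
SEM = 8.0000*√(1 − 0.6764) ≃ 4.5511
SE_diff = SEM * √2 ≃ 4.5511 * 1.4142 ≃ 6.4362

6.44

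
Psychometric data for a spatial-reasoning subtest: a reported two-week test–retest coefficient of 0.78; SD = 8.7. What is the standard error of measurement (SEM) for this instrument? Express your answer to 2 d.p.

SEM = 8.7000·√(1 − 0.7800) ≃ 4.0807

4.08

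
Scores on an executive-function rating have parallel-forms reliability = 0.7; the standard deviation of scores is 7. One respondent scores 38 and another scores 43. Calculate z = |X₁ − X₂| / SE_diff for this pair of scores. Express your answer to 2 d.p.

SEM = 7.000 · √(1 − 0.700) = 7.000 · √0.300 ≈ 7.000 · 0.548 ≈ 3.834
SE_diff = √2 · SEM ≈ 5.422
z = 5 / 5.422 ≈ 0.922

0.92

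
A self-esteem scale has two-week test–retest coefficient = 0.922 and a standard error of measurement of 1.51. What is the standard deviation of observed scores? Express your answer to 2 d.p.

σ = SEM·(1 − r)^(−1/2) ≃ 1.51×3.58057 ≃ 5.40667

5.41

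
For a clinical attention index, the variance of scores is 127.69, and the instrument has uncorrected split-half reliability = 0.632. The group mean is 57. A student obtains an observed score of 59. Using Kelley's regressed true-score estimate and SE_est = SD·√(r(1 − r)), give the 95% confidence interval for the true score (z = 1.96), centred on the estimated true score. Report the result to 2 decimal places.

[49.29, 67.80]

σ = 127.69^(1/2) = 11.30000
Full-length reliability (Spearman-Brown) = 2(0.632)/(1+0.632) ≈ 0.77451
T̂ = r·X + (1 − r)·M = 0.77451*59 + 0.22549*57 ≈ 45.69608 + 12.85294 ≈ 58.54902
SE_est = SD * √(r(1 − r)) = 11.30000 * √0.17464 ≈ 11.30000 * 0.41790 ≈ 4.72232
CI = 58.54902 ± 1.96 * 4.72232 → [49.29327, 67.80477]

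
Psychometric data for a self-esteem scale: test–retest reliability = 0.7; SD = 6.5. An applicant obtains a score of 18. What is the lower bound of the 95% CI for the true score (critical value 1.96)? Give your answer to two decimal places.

11.02

SEM = 6.5000·√(1 − 0.7000) ≈ 3.5602
Half-width = 1.96·3.5602 ≈ 6.9780
Lower bound: 18 − 6.9780 = 11.0220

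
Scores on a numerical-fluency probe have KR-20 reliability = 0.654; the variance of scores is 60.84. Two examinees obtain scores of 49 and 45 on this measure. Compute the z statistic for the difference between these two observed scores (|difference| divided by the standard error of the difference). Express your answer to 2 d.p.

σ = 60.84^(1/2) = 7.8000
The standard error of measurement is 7.8000*√(1 − 0.6540) ≈ 7.8000*0.5882 ≈ 4.5881.
SE_diff = √2 * SEM ≈ 6.4885
z = |49 − 45| / 6.4885 = 4 / 6.4885 ≈ 0.6165

0.62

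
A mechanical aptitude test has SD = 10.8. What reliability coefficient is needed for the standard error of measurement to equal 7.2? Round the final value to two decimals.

0.56

r = 1 − (SEM / SD)² = 1 − (7.20000 / 10.8)² ≃ 1 − 0.44444 ≃ 0.55556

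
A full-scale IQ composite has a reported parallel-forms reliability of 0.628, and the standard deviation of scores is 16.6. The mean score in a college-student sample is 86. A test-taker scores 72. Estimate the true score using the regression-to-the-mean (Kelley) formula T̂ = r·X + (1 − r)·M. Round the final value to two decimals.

77.21

T̂ = r·X + (1 − r)·M = 0.628*72 + 0.372*86 = 45.216 + 31.992 ≈ 77.208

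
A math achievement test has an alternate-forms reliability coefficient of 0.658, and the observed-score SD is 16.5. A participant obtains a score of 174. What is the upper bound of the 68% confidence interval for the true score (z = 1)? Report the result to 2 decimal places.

183.65

SEM = 16.500 × √(1 − 0.658) = 16.500 × √0.342 ≈ 16.500 × 0.585 ≈ 9.649
1 × SEM ≈ 9.649
Upper bound: 174 + 9.649 = 183.649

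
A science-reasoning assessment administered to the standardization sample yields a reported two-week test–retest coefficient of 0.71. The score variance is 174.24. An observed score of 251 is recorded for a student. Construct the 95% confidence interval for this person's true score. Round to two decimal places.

[237.07, 264.93]

SD = √174.24 ≈ 13.2000
SEM = 13.2000 × √(1 − 0.7100) = 13.2000 × √0.2900 ≈ 13.2000 × 0.5385 ≈ 7.1084
1.96 × SEM ≈ 13.9325
Interval: (237.0675, 264.9325)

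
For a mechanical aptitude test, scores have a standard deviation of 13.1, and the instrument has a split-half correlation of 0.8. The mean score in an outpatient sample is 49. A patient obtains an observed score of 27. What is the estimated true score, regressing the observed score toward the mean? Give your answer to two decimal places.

29.44

r_full = 2·0.8 / (1 + 0.8) ≈ 0.8889
T̂ = r·X + (1 − r)·M = 0.8889·27 + 0.1111·49 ≈ 24.0000 + 5.4444 ≈ 29.4444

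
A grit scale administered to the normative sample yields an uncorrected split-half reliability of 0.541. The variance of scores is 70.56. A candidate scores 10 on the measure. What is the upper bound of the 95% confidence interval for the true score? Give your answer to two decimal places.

SD = √70.56 = 8.40000
Full-length reliability (Spearman-Brown) = 2(0.541)/(1+0.541) ≈ 0.70214
SEM = 8.40000×√(1 − 0.70214) ≈ 4.58442
Half-width = 1.96×4.58442 ≈ 8.98546
Upper limit = 10 + 8.98546 ≈ 18.98546

18.99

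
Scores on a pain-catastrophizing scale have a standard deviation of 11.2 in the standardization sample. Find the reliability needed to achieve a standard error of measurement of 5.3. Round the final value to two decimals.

0.78

r = 1 − (SEM / SD)² = 1 − (5.3000 / 11.2)² ≈ 1 − 0.2239 ≈ 0.7761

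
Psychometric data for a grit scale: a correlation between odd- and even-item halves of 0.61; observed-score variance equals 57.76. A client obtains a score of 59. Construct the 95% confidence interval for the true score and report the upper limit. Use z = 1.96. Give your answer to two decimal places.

66.33

SD = √57.76 ≃ 7.600
r_full = 2·0.61 / (1 + 0.61) ≃ 0.758
SEM = 7.600×√(1 − 0.758) ≃ 3.741
1.96 × SEM ≃ 7.331
Upper limit = 59 + 7.331 ≃ 66.331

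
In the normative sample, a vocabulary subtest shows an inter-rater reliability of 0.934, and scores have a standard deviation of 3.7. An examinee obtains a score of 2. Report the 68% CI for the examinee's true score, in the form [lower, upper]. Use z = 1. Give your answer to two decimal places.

SEM = 3.700·√(1 − 0.934) ≈ 0.951
Half-width = 1·0.951 ≈ 0.951
CI = 2 ± 0.951 → [1.049, 2.951]

[1.05, 2.95]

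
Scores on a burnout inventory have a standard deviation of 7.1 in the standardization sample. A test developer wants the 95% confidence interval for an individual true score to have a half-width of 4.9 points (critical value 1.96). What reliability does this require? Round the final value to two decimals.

0.88

Required SEM = 4.9 / 1.96 ≈ 2.50000
Required reliability = 1 − (SEM/SD)² = 1 − 0.12398 ≈ 0.87602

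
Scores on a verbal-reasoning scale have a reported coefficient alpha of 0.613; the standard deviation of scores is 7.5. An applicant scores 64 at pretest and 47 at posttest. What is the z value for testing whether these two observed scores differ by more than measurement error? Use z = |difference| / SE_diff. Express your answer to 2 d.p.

SEM = 7.5000*√(1 − 0.6130) ≃ 4.6657
SE_diff = SEM * √2 ≃ 4.6657 * 1.4142 ≃ 6.5983
z = |64 − 47| / 6.5983 = 17 / 6.5983 ≃ 2.5764

2.58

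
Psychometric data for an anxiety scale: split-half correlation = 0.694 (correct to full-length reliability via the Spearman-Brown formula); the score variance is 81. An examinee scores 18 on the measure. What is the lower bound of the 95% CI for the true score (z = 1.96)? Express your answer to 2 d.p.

10.50

σ = 81^(1/2) = 9.0000
Full-length reliability (Spearman-Brown) = 2(0.694)/(1+0.694) ≈ 0.8194
SEM = 9.0000 * √(1 − 0.8194) = 9.0000 * √0.1806 ≈ 9.0000 * 0.4250 ≈ 3.8251
Margin = 1.96 * 3.8251 ≈ 7.4973
Lower bound: 18 − 7.4973 = 10.5027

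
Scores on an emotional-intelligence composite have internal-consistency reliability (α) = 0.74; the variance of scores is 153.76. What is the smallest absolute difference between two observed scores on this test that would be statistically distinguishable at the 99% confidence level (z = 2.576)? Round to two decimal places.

23.03

SD = √153.76 ≈ 12.4000
SEM = 12.4000×√(1 − 0.7400) ≈ 6.3228
Standard error of the difference = 6.3228·√2 ≈ 8.9418
Smallest detectable difference = 2.576×8.9418 ≈ 23.0340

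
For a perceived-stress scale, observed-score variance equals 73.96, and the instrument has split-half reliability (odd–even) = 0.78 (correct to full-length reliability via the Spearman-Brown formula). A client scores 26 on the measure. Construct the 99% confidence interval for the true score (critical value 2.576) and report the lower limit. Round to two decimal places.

SD = √73.96 ≈ 8.600
Spearman-Brown: r = 2(0.78) / (1 + 0.78) = 1.560 / 1.780 ≈ 0.876
SEM = 8.600 * √(1 − 0.876) = 8.600 * √0.124 ≈ 8.600 * 0.352 ≈ 3.023
Half-width = 2.576*3.023 ≈ 7.788
Lower limit = 26 − 7.788 ≈ 18.212

18.21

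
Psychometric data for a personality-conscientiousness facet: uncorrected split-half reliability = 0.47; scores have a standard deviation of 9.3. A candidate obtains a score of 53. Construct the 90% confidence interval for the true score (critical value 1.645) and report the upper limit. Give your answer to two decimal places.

62.19

Spearman-Brown: r = 2(0.47) / (1 + 0.47) = 0.940 / 1.470 ≈ 0.639
SEM = 9.300·√(1 − 0.639) ≈ 5.584
Half-width = 1.645·5.584 ≈ 9.186
Upper limit = 53 + 9.186 ≈ 62.186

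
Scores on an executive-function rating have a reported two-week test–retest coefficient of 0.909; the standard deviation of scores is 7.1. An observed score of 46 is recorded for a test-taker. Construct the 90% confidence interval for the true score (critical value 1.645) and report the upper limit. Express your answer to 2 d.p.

SEM = 7.100 · √(1 − 0.909) = 7.100 · √0.091 ≃ 7.100 · 0.302 ≃ 2.142
1.645 · SEM ≃ 3.523
Upper limit = 46 + 3.523 ≃ 49.523

49.52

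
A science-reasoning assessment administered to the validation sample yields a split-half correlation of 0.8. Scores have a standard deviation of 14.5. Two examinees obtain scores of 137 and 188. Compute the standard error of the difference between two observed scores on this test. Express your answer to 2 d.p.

r_full = 2·0.8 / (1 + 0.8) ≈ 0.889
SEM = 14.500 * √(1 − 0.889) = 14.500 * √0.111 ≈ 14.500 * 0.333 ≈ 4.833
SE_diff = SEM * √2 ≈ 4.833 * 1.414 ≈ 6.835

6.84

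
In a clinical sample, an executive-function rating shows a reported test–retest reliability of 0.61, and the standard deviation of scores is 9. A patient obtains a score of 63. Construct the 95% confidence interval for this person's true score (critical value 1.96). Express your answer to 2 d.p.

The standard error of measurement is 9.000×√(1 − 0.610) ≈ 9.000×0.624 ≈ 5.620.
Margin = 1.96 × 5.620 ≈ 11.016
Interval: (51.984, 74.016)

[51.98, 74.02]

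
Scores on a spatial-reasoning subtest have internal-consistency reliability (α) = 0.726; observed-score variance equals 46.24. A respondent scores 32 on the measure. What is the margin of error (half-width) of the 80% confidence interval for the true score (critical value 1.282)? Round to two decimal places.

σ = 46.24^(1/2) = 6.800
SEM = 6.800·√(1 − 0.726) ≈ 3.559
1.282 · SEM ≈ 4.563

4.56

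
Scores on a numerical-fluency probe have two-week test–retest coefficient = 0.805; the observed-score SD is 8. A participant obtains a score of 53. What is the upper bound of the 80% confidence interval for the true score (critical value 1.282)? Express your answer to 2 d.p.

The standard error of measurement is 8.00000*√(1 − 0.80500) ≈ 8.00000*0.44159 ≈ 3.53270.
Half-width = 1.282*3.53270 ≈ 4.52893
Upper bound: 53 + 4.52893 = 57.52893

57.53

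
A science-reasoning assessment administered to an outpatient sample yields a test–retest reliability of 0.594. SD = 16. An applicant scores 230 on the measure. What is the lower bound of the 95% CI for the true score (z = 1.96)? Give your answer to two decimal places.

210.02

SEM = 16.000 * √(1 − 0.594) = 16.000 * √0.406 ≈ 16.000 * 0.637 ≈ 10.195
Margin = 1.96 * 10.195 ≈ 19.982
Lower bound: 230 − 19.982 = 210.018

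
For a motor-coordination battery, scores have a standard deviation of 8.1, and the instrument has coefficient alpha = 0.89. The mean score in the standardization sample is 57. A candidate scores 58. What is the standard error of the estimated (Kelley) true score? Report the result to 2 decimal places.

2.53

SE_est = 8.1000·√[r(1 − r)] ≈ 2.5344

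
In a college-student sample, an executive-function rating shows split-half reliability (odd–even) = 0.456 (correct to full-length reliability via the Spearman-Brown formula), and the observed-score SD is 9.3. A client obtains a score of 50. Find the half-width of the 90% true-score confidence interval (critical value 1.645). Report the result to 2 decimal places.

Spearman-Brown: r = 2(0.456) / (1 + 0.456) = 0.91200 / 1.45600 ≈ 0.62637
SEM = 9.30000 * √(1 − 0.62637) = 9.30000 * √0.37363 ≈ 9.30000 * 0.61125 ≈ 5.68462
Margin = 1.645 * 5.68462 ≈ 9.35121

9.35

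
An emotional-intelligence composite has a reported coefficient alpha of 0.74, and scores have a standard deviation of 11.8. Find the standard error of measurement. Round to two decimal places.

6.02

SEM = 11.80000 * √(1 − 0.74000) = 11.80000 * √0.26000 ≈ 11.80000 * 0.50990 ≈ 6.01684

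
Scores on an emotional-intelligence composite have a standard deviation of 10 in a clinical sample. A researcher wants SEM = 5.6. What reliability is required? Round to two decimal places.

r = 1 − (5.6000/10)² ≈ 1 − 0.3136 ≈ 0.6864

0.69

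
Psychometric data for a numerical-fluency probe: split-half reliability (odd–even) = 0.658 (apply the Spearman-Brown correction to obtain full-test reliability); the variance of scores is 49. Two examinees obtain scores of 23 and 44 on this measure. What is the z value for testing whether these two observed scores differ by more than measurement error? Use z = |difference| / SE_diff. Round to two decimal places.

4.67

SD = √49 ≈ 7.000
r_full = 2·0.658 / (1 + 0.658) ≈ 0.794
SEM = 7.000 · √(1 − 0.794) = 7.000 · √0.206 ≈ 7.000 · 0.454 ≈ 3.179
SE_diff = SEM · √2 ≈ 3.179 · 1.414 ≈ 4.496
z = |23 − 44| / 4.496 = 21 / 4.496 ≈ 4.671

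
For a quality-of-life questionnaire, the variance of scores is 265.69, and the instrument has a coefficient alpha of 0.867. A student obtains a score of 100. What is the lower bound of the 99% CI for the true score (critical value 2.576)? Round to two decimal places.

SD = √265.69 ≈ 16.300
SEM = 16.300×√(1 − 0.867) ≈ 5.944
2.576 × SEM ≈ 15.313
Lower limit = 100 − 15.313 ≈ 84.687

84.69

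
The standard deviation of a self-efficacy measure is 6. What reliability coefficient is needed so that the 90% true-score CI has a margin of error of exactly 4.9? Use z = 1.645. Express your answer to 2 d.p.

Required SEM = 4.9 / 1.645 ≃ 2.97872
Required reliability = 1 − (SEM/SD)² = 1 − 0.24647 ≃ 0.75353

0.75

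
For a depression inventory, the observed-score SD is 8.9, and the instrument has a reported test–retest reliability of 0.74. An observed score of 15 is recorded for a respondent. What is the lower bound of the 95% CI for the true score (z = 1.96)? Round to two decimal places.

SEM = 8.90000·√(1 − 0.74000) ≈ 4.53813
Half-width = 1.96·4.53813 ≈ 8.89473
Lower bound: 15 − 8.89473 = 6.10527

6.11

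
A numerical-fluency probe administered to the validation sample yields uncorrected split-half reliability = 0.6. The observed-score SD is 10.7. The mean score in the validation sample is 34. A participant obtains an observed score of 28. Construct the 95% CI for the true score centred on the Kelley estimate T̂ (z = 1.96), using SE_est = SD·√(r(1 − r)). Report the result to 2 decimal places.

[20.42, 38.58]

Full-length reliability (Spearman-Brown) = 2(0.6)/(1+0.6) ≈ 0.75000
Estimated true score = 0.75000·28 + (1 − 0.75000)·34 ≈ 29.50000
SE_est = SD · √(r(1 − r)) = 10.70000 · √0.18750 ≈ 10.70000 · 0.43301 ≈ 4.63324
95% CI: 29.50000 ± 9.08114 ≈ (20.41886, 38.58114)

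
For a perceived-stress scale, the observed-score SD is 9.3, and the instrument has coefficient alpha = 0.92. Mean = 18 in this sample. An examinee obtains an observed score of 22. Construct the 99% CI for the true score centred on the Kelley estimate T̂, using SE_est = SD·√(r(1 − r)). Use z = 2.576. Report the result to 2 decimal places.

T̂ = r·X + (1 − r)·M = 0.9200×22 + 0.0800×18 = 20.2400 + 1.4400 ≈ 21.6800
SE_est = SD × √(r(1 − r)) = 9.3000 × √0.0736 ≈ 9.3000 × 0.2713 ≈ 2.5230
99% CI: 21.6800 ± 6.4993 ≈ (15.1807, 28.1793)

[15.18, 28.18]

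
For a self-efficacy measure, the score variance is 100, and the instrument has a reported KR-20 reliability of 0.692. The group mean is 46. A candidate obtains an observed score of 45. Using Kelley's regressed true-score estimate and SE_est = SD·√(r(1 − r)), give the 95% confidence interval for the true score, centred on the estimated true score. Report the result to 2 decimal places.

[36.26, 54.36]

σ = 100^(1/2) = 10.0000
Estimated true score = 0.6920·45 + (1 − 0.6920)·46 ≈ 45.3080
SE_est = SD · √(r(1 − r)) = 10.0000 · √0.2131 ≈ 10.0000 · 0.4617 ≈ 4.6167
CI = 45.3080 ± 1.96 · 4.6167 → [36.2593, 54.3567]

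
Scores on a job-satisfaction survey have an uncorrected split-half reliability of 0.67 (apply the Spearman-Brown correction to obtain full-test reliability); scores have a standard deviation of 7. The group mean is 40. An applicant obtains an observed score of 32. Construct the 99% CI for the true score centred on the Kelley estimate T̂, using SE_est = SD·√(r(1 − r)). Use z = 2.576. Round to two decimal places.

r_full = 2·0.67 / (1 + 0.67) ≈ 0.802
T̂ = r·X + (1 − r)·M = 0.802*32 + 0.198*40 ≈ 25.677 + 7.904 ≈ 33.581
SE_est = 7.000·√[r(1 − r)] ≈ 2.787
CI = 33.581 ± 2.576 * 2.787 → [26.401, 40.761]

[26.40, 40.76]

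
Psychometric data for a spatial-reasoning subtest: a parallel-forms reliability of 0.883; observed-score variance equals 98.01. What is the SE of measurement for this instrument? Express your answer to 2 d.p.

SD = √98.01 ≃ 9.900
The standard error of measurement is 9.900*√(1 − 0.883) ≃ 9.900*0.342 ≃ 3.386.

3.39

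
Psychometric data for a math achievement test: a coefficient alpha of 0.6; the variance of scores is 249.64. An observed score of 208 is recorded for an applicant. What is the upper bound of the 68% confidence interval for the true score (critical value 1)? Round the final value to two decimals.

σ = 249.64^(1/2) = 15.80000
SEM = 15.80000 × √(1 − 0.60000) = 15.80000 × √0.40000 ≈ 15.80000 × 0.63246 ≈ 9.99280
Margin = 1 × 9.99280 ≈ 9.99280
Upper limit = 208 + 9.99280 ≈ 217.99280

217.99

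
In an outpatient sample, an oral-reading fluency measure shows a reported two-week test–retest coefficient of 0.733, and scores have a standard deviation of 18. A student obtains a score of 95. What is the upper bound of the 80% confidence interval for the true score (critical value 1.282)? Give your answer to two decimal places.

106.92

The standard error of measurement is 18.0000×√(1 − 0.7330) ≈ 18.0000×0.5167 ≈ 9.3010.
Margin = 1.282 × 9.3010 ≈ 11.9238
Upper bound: 95 + 11.9238 = 106.9238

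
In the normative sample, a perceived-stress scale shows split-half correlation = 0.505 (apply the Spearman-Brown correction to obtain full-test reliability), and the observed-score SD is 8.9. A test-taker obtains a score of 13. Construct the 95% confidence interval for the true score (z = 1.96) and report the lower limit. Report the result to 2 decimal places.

3.00

Spearman-Brown: r = 2(0.505) / (1 + 0.505) = 1.0100 / 1.5050 ≈ 0.6711
The standard error of measurement is 8.9000*√(1 − 0.6711) ≈ 8.9000*0.5735 ≈ 5.1042.
Half-width = 1.96*5.1042 ≈ 10.0042
Lower bound: 13 − 10.0042 = 2.9958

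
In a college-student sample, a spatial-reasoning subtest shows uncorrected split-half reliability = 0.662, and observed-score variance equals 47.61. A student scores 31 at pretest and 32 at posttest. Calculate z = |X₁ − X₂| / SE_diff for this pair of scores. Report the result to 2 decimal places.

0.23

SD = √47.61 ≃ 6.900
r_full = 2·0.662 / (1 + 0.662) ≃ 0.797
SEM = 6.900·√(1 − 0.797) ≃ 3.112
SE_diff = SEM · √2 ≃ 3.112 · 1.414 ≃ 4.401
z = 1 / 4.401 ≃ 0.227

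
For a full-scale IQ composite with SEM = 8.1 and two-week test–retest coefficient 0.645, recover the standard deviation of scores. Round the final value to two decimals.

SD = SEM / √(1 − r) = 8.1 / √0.3550 ≃ 8.1 / 0.5958 ≃ 13.5947

13.59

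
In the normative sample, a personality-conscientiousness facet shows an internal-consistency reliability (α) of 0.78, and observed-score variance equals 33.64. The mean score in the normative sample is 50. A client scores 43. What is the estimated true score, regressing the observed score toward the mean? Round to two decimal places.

T̂ = r·X + (1 − r)·M = 0.780*43 + 0.220*50 = 33.540 + 11.000 ≈ 44.540

44.54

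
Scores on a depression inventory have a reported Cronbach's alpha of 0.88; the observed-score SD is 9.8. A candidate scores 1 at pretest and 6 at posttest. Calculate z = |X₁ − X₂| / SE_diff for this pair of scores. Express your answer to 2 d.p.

SEM = 9.800×√(1 − 0.880) ≈ 3.395
SE_diff = SEM × √2 ≈ 3.395 × 1.414 ≈ 4.801
z = |1 − 6| / 4.801 = 5 / 4.801 ≈ 1.041

1.04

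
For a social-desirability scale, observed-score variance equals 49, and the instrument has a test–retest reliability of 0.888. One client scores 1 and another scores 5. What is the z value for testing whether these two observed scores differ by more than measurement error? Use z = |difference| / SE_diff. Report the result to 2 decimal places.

SD = √49 = 7.00000
The standard error of measurement is 7.00000×√(1 − 0.88800) ≈ 7.00000×0.33466 ≈ 2.34265.
SE_diff = √2 × SEM ≈ 3.31300
z = |1 − 5| / 3.31300 = 4 / 3.31300 ≈ 1.20736

1.21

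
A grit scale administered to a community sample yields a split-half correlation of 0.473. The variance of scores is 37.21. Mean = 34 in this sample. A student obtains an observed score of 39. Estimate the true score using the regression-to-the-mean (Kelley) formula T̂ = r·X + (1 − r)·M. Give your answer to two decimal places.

Full-length reliability (Spearman-Brown) = 2(0.473)/(1+0.473) ≈ 0.642
T̂ = 0.642(39) + 0.358(34) ≈ 37.211

37.21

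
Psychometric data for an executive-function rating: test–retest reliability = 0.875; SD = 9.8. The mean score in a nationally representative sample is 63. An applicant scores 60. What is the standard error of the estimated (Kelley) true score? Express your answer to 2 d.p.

SE_est = 9.8000·√[r(1 − r)] ≈ 3.2410

3.24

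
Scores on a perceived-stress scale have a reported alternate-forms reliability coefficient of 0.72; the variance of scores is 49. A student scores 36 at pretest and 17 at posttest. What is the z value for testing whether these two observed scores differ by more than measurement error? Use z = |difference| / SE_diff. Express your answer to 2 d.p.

SD = √49 = 7.0000
SEM = 7.0000 × √(1 − 0.7200) = 7.0000 × √0.2800 ≈ 7.0000 × 0.5292 ≈ 3.7041
SE_diff = √2 × SEM ≈ 5.2383
z = 19 / 5.2383 ≈ 3.6271

3.63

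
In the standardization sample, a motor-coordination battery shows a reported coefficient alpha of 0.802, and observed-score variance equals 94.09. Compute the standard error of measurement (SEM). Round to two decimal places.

SD = √94.09 = 9.700
SEM = 9.700 · √(1 − 0.802) = 9.700 · √0.198 ≈ 9.700 · 0.445 ≈ 4.316

4.32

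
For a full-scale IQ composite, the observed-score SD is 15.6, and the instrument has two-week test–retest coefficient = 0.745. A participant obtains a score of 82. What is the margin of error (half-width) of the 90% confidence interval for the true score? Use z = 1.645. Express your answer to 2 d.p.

12.96

SEM = 15.6000·√(1 − 0.7450) ≈ 7.8776
1.645 · SEM ≈ 12.9587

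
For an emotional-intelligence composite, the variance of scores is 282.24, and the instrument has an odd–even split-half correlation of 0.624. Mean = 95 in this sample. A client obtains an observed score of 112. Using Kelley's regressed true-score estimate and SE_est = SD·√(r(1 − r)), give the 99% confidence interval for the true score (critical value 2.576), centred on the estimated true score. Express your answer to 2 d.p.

σ = 282.24^(1/2) = 16.80000
r_full = 2·0.624 / (1 + 0.624) ≈ 0.76847
Estimated true score = 0.76847*112 + (1 − 0.76847)*95 ≈ 108.06404
SE_est = SD * √(r(1 − r)) = 16.80000 * √0.17792 ≈ 16.80000 * 0.42181 ≈ 7.08638
CI = 108.06404 ± 2.576 * 7.08638 → [89.80952, 126.31856]

[89.81, 126.32]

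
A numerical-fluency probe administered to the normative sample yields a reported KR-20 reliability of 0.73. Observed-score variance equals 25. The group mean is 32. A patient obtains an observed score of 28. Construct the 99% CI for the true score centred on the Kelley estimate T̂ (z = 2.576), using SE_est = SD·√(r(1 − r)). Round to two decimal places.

σ = 25^(1/2) = 5.00000
T̂ = r·X + (1 − r)·M = 0.73000×28 + 0.27000×32 = 20.44000 + 8.64000 ≈ 29.08000
SE_est = SD × √(r(1 − r)) = 5.00000 × √0.19710 ≈ 5.00000 × 0.44396 ≈ 2.21980
99% CI: 29.08000 ± 5.71820 ≈ (23.36180, 34.79820)

[23.36, 34.80]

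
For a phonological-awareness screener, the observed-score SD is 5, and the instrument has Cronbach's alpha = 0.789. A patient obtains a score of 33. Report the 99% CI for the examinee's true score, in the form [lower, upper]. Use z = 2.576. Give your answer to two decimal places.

The standard error of measurement is 5.00000*√(1 − 0.78900) ≈ 5.00000*0.45935 ≈ 2.29674.
2.576 * SEM ≈ 5.91639
CI = 33 ± 5.91639 → [27.08361, 38.91639]

[27.08, 38.92]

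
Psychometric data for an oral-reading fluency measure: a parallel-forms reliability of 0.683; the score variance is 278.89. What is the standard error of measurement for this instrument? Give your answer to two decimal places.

9.40

SD = √278.89 = 16.700
SEM = 16.700×√(1 − 0.683) ≈ 9.403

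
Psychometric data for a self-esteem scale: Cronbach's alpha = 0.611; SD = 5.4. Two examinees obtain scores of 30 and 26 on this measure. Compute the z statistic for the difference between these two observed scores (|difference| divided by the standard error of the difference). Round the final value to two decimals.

The standard error of measurement is 5.40000·√(1 − 0.61100) ≈ 5.40000·0.62370 ≈ 3.36797.
SE_diff = √2 · SEM ≈ 4.76303
z = 4 / 4.76303 ≈ 0.83980

0.84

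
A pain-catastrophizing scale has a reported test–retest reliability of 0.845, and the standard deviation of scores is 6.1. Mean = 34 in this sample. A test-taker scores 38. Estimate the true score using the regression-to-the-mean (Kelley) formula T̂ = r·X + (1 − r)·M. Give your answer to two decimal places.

T̂ = r·X + (1 − r)·M = 0.8450·38 + 0.1550·34 = 32.1100 + 5.2700 ≃ 37.3800

37.38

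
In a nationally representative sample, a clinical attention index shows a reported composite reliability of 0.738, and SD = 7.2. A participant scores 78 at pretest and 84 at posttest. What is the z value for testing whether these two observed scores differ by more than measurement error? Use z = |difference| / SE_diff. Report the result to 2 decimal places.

1.15

The standard error of measurement is 7.200·√(1 − 0.738) ≈ 7.200·0.512 ≈ 3.685.
SE_diff = √2 · SEM ≈ 5.212
z = |78 − 84| / 5.212 = 6 / 5.212 ≈ 1.151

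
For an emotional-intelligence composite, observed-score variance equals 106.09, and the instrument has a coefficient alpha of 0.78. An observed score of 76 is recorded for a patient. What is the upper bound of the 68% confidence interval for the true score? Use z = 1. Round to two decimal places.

SD = √106.09 ≈ 10.300
SEM = 10.300×√(1 − 0.780) ≈ 4.831
1 × SEM ≈ 4.831
Upper bound: 76 + 4.831 = 80.831

80.83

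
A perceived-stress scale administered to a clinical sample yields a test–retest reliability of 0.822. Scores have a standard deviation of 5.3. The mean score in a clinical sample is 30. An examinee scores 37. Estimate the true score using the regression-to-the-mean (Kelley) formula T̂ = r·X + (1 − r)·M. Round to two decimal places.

35.75

T̂ = 0.822(37) + 0.178(30) ≈ 35.754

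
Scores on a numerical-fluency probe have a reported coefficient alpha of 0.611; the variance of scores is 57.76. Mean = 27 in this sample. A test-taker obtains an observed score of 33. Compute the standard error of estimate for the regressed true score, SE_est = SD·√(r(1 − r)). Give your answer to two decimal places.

3.71

σ = 57.76^(1/2) = 7.60000
SE_est = 7.60000·√(0.61100·0.38900) ≈ 3.70518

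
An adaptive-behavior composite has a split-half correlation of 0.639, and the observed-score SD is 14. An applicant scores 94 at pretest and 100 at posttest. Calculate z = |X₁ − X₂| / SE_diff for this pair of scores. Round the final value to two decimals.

0.65

Spearman-Brown: r = 2(0.639) / (1 + 0.639) = 1.2780 / 1.6390 ≈ 0.7797
SEM = 14.0000 · √(1 − 0.7797) = 14.0000 · √0.2203 ≈ 14.0000 · 0.4693 ≈ 6.5704
Standard error of the difference = 6.5704·√2 ≈ 9.2920
z = |94 − 100| / 9.2920 = 6 / 9.2920 ≈ 0.6457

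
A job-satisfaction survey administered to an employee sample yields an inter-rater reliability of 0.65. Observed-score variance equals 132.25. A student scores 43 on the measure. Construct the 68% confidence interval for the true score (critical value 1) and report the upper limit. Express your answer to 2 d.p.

49.80

σ = 132.25^(1/2) = 11.50000
SEM = 11.50000·√(1 − 0.65000) ≈ 6.80349
Margin = 1 · 6.80349 ≈ 6.80349
Upper bound: 43 + 6.80349 = 49.80349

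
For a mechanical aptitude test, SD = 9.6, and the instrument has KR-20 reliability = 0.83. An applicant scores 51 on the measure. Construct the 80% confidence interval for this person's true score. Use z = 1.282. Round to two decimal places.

SEM = 9.6000·√(1 − 0.8300) ≈ 3.9582
Margin = 1.282 · 3.9582 ≈ 5.0744
Interval: (45.9256, 56.0744)

[45.93, 56.07]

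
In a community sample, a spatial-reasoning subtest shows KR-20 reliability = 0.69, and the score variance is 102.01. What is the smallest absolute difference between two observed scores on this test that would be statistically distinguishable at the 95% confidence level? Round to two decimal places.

SD = √102.01 ≈ 10.100
SEM = 10.100 × √(1 − 0.690) = 10.100 × √0.310 ≈ 10.100 × 0.557 ≈ 5.623
Standard error of the difference = 5.623·√2 ≈ 7.953
Minimum reliable difference = 1.96 × SE_diff ≈ 1.96 × 7.953 ≈ 15.587

15.59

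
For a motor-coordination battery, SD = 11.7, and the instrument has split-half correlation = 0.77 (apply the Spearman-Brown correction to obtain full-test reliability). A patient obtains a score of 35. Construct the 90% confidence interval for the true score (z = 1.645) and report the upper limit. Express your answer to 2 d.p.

Spearman-Brown: r = 2(0.77) / (1 + 0.77) = 1.5400 / 1.7700 ≈ 0.8701
SEM = 11.7000 × √(1 − 0.8701) = 11.7000 × √0.1299 ≈ 11.7000 × 0.3605 ≈ 4.2176
Half-width = 1.645×4.2176 ≈ 6.9379
Upper bound: 35 + 6.9379 = 41.9379

41.94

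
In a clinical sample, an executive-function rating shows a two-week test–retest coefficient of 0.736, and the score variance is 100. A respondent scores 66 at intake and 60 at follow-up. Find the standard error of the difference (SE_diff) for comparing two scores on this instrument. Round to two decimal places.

SD = √100 = 10.000
SEM = 10.000·√(1 − 0.736) ≈ 5.138
Standard error of the difference = 5.138·√2 ≈ 7.266

7.27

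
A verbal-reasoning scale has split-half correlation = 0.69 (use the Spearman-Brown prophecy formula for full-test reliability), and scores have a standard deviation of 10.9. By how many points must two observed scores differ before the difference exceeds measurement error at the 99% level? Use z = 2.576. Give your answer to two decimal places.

Full-length reliability (Spearman-Brown) = 2(0.69)/(1+0.69) ≃ 0.81657
SEM = 10.90000 · √(1 − 0.81657) = 10.90000 · √0.18343 ≃ 10.90000 · 0.42829 ≃ 4.66836
Standard error of the difference = 4.66836·√2 ≃ 6.60205
Smallest detectable difference = 2.576·6.60205 ≃ 17.00689

17.01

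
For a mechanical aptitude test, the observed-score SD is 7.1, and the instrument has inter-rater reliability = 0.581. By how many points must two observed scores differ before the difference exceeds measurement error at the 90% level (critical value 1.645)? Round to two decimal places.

10.69

SEM = 7.100 * √(1 − 0.581) = 7.100 * √0.419 ≈ 7.100 * 0.647 ≈ 4.596
Standard error of the difference = 4.596·√2 ≈ 6.500
Minimum reliable difference = 1.645 * SE_diff ≈ 1.645 * 6.500 ≈ 10.692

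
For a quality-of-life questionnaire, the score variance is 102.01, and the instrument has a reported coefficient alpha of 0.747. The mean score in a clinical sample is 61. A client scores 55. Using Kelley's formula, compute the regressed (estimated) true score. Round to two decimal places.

56.52

T̂ = r·X + (1 − r)·M = 0.74700×55 + 0.25300×61 = 41.08500 + 15.43300 ≈ 56.51800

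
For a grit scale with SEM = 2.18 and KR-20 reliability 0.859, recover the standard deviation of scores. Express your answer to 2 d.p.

σ = SEM·(1 − r)^(−1/2) ≃ 2.18×2.66312 ≃ 5.80560

5.81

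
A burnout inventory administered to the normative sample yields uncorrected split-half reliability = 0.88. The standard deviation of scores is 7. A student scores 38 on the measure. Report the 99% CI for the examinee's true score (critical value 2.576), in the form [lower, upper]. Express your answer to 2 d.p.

r_full = 2·0.88 / (1 + 0.88) ≈ 0.93617
The standard error of measurement is 7.00000·√(1 − 0.93617) ≈ 7.00000·0.25265 ≈ 1.76852.
2.576 · SEM ≈ 4.55571
Interval: (33.44429, 42.55571)

[33.44, 42.56]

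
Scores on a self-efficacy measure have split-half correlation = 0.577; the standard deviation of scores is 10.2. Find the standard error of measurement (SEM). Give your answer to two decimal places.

5.28

Spearman-Brown: r = 2(0.577) / (1 + 0.577) = 1.1540 / 1.5770 ≈ 0.7318
SEM = 10.2000 * √(1 − 0.7318) = 10.2000 * √0.2682 ≈ 10.2000 * 0.5179 ≈ 5.2827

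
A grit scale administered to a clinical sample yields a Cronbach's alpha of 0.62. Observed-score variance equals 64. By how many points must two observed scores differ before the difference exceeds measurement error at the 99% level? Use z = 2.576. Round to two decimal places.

SD = √64 = 8.000
SEM = 8.000 * √(1 − 0.620) = 8.000 * √0.380 ≈ 8.000 * 0.616 ≈ 4.932
SE_diff = SEM * √2 ≈ 4.932 * 1.414 ≈ 6.974
Minimum reliable difference = 2.576 * SE_diff ≈ 2.576 * 6.974 ≈ 17.966

17.97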